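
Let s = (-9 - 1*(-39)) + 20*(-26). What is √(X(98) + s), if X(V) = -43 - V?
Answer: I*√631 ≈ 25.12*I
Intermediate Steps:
s = -490 (s = (-9 + 39) - 520 = 30 - 520 = -490)
√(X(98) + s) = √((-43 - 1*98) - 490) = √((-43 - 98) - 490) = √(-141 - 490) = √(-631) = I*√631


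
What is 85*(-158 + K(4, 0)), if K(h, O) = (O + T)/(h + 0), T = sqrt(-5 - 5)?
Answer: -13430 + 85*I*sqrt(10)/4 ≈ -13430.0 + 67.198*I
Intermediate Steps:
T = I*sqrt(10) (T = sqrt(-10) = I*sqrt(10) ≈ 3.1623*I)
K(h, O) = (O + I*sqrt(10))/h (K(h, O) = (O + I*sqrt(10))/(h + 0) = (O + I*sqrt(10))/h)
85*(-158 + K(4, 0)) = 85*(-158 + (0 + I*sqrt(10))/4) = 85*(-158 + (I*sqrt(10))/4) = 85*(-158 + I*sqrt(10)/4) = -13430 + 85*I*sqrt(10)/4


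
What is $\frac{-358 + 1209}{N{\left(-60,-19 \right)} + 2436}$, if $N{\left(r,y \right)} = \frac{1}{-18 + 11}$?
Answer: $\frac{5957}{17051} \approx 0.34936$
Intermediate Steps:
$N{\left(r,y \right)} = - \frac{1}{7}$ ($N{\left(r,y \right)} = \frac{1}{-7} = - \frac{1}{7}$)
$\frac{-358 + 1209}{N{\left(-60,-19 \right)} + 2436} = \frac{-358 + 1209}{- \frac{1}{7} + 2436} = \frac{851}{\frac{17051}{7}} = 851 \cdot \frac{7}{17051} = \frac{5957}{17051}$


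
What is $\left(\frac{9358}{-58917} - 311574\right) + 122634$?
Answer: $- \frac{11131787338}{58917} \approx -1.8894 \cdot 10^{5}$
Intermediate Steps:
$\left(\frac{9358}{-58917} - 311574\right) + 122634 = \left(9358 \left(- \frac{1}{58917}\right) - 311574\right) + 122634 = \left(- \frac{9358}{58917} - 311574\right) + 122634 = - \frac{18357014716}{58917} + 122634 = - \frac{11131787338}{58917}$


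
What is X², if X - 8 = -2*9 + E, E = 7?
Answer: 9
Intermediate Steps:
X = -3 (X = 8 + (-2*9 + 7) = 8 + (-18 + 7) = 8 - 11 = -3)
X² = (-3)² = 9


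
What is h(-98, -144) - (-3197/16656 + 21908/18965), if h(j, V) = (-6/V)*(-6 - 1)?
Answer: -396400513/315881040 ≈ -1.2549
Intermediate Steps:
h(j, V) = 42/V (h(j, V) = -6/V*(-7) = 42/V)
h(-98, -144) - (-3197/16656 + 21908/18965) = 42/(-144) - (-3197/16656 + 21908/18965) = 42*(-1/144) - (-3197*1/16656 + 21908*(1/18965)) = -7/24 - (-3197/16656 + 21908/18965) = -7/24 - 1*304268543/315881040 = -7/24 - 304268543/315881040 = -396400513/315881040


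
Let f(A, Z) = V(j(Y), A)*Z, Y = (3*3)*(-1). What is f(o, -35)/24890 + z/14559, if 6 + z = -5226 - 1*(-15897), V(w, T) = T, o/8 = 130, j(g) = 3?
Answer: -8816525/12079117 ≈ -0.72990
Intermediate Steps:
Y = -9 (Y = 9*(-1) = -9)
o = 1040 (o = 8*130 = 1040)
z = 10665 (z = -6 + (-5226 - 1*(-15897)) = -6 + (-5226 + 15897) = -6 + 10671 = 10665)
f(A, Z) = A*Z
f(o, -35)/24890 + z/14559 = (1040*(-35))/24890 + 10665/14559 = -36400*1/24890 + 10665*(1/14559) = -3640/2489 + 3555/4853 = -8816525/12079117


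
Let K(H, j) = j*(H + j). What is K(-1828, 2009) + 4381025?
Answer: 4744654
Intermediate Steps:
K(-1828, 2009) + 4381025 = 2009*(-1828 + 2009) + 4381025 = 2009*181 + 4381025 = 363629 + 4381025 = 4744654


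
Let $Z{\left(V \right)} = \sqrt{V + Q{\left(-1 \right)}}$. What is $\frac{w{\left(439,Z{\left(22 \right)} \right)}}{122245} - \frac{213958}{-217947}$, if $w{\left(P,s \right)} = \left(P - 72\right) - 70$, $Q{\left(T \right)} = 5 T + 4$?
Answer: $\frac{26220025969}{26642931015} \approx 0.98413$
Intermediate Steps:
$Q{\left(T \right)} = 4 + 5 T$
$Z{\left(V \right)} = \sqrt{-1 + V}$ ($Z{\left(V \right)} = \sqrt{V + \left(4 + 5 \left(-1\right)\right)} = \sqrt{V + \left(4 - 5\right)} = \sqrt{V - 1} = \sqrt{-1 + V}$)
$w{\left(P,s \right)} = -142 + P$ ($w{\left(P,s \right)} = \left(-72 + P\right) - 70 = -142 + P$)
$\frac{w{\left(439,Z{\left(22 \right)} \right)}}{122245} - \frac{213958}{-217947} = \frac{-142 + 439}{122245} - \frac{213958}{-217947} = 297 \cdot \frac{1}{122245} - - \frac{213958}{217947} = \frac{297}{122245} + \frac{213958}{217947} = \frac{26220025969}{26642931015}$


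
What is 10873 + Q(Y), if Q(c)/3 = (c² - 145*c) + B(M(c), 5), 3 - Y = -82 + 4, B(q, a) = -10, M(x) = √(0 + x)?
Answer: -4709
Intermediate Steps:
M(x) = √x
Y = 81 (Y = 3 - (-82 + 4) = 3 - 1*(-78) = 3 + 78 = 81)
Q(c) = -30 - 435*c + 3*c² (Q(c) = 3*((c² - 145*c) - 10) = 3*(-10 + c² - 145*c) = -30 - 435*c + 3*c²)
10873 + Q(Y) = 10873 + (-30 - 435*81 + 3*81²) = 10873 + (-30 - 35235 + 3*6561) = 10873 + (-30 - 35235 + 19683) = 10873 - 15582 = -4709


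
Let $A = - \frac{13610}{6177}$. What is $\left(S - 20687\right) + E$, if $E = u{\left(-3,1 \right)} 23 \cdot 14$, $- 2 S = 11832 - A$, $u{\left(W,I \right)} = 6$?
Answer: $- \frac{152399572}{6177} \approx -24672.0$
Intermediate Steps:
$A = - \frac{13610}{6177}$ ($A = \left(-13610\right) \frac{1}{6177} = - \frac{13610}{6177} \approx -2.2033$)
$S = - \frac{36549937}{6177}$ ($S = - \frac{11832 - - \frac{13610}{6177}}{2} = - \frac{11832 + \frac{13610}{6177}}{2} = \left(- \frac{1}{2}\right) \frac{73099874}{6177} = - \frac{36549937}{6177} \approx -5917.1$)
$E = 1932$ ($E = 6 \cdot 23 \cdot 14 = 138 \cdot 14 = 1932$)
$\left(S - 20687\right) + E = \left(- \frac{36549937}{6177} - 20687\right) + 1932 = - \frac{164333536}{6177} + 1932 = - \frac{152399572}{6177}$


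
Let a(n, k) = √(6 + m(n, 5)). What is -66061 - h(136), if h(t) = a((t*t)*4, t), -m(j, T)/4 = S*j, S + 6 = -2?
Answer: -66061 - √2367494 ≈ -67600.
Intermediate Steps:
S = -8 (S = -6 - 2 = -8)
m(j, T) = 32*j (m(j, T) = -(-32)*j = 32*j)
a(n, k) = √(6 + 32*n)
h(t) = √(6 + 128*t²) (h(t) = √(6 + 32*((t*t)*4)) = √(6 + 32*(t²*4)) = √(6 + 32*(4*t²)) = √(6 + 128*t²))
-66061 - h(136) = -66061 - √(6 + 128*136²) = -66061 - √(6 + 128*18496) = -66061 - √(6 + 2367488) = -66061 - √2367494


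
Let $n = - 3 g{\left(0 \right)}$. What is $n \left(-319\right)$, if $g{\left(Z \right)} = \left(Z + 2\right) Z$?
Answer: $0$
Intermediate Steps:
$g{\left(Z \right)} = Z \left(2 + Z\right)$ ($g{\left(Z \right)} = \left(2 + Z\right) Z = Z \left(2 + Z\right)$)
$n = 0$ ($n = - 3 \cdot 0 \left(2 + 0\right) = - 3 \cdot 0 \cdot 2 = \left(-3\right) 0 = 0$)
$n \left(-319\right) = 0 \left(-319\right) = 0$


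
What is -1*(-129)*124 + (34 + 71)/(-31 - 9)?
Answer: 127947/8 ≈ 15993.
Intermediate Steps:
-1*(-129)*124 + (34 + 71)/(-31 - 9) = 129*124 + 105/(-40) = 15996 + 105*(-1/40) = 15996 - 21/8 = 127947/8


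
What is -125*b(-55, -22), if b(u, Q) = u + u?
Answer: 13750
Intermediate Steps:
b(u, Q) = 2*u
-125*b(-55, -22) = -250*(-55) = -125*(-110) = 13750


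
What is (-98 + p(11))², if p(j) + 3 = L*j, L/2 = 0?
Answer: 10201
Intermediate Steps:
L = 0 (L = 2*0 = 0)
p(j) = -3 (p(j) = -3 + 0*j = -3 + 0 = -3)
(-98 + p(11))² = (-98 - 3)² = (-101)² = 10201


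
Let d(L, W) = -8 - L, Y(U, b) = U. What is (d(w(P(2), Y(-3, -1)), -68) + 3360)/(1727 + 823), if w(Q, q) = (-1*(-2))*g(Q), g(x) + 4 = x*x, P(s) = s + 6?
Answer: 1616/1275 ≈ 1.2675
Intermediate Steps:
P(s) = 6 + s
g(x) = -4 + x² (g(x) = -4 + x*x = -4 + x²)
w(Q, q) = -8 + 2*Q² (w(Q, q) = (-1*(-2))*(-4 + Q²) = 2*(-4 + Q²) = -8 + 2*Q²)
(d(w(P(2), Y(-3, -1)), -68) + 3360)/(1727 + 823) = ((-8 - (-8 + 2*(6 + 2)²)) + 3360)/(1727 + 823) = ((-8 - (-8 + 2*8²)) + 3360)/2550 = ((-8 - (-8 + 2*64)) + 3360)*(1/2550) = ((-8 - (-8 + 128)) + 3360)*(1/2550) = ((-8 - 1*120) + 3360)*(1/2550) = ((-8 - 120) + 3360)*(1/2550) = (-128 + 3360)*(1/2550) = 3232*(1/2550) = 1616/1275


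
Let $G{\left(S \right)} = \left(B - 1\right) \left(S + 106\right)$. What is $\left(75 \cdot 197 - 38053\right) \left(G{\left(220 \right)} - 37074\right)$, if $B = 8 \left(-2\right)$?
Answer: $992015248$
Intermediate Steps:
$B = -16$
$G{\left(S \right)} = -1802 - 17 S$ ($G{\left(S \right)} = \left(-16 - 1\right) \left(S + 106\right) = - 17 \left(106 + S\right) = -1802 - 17 S$)
$\left(75 \cdot 197 - 38053\right) \left(G{\left(220 \right)} - 37074\right) = \left(75 \cdot 197 - 38053\right) \left(\left(-1802 - 3740\right) - 37074\right) = \left(14775 - 38053\right) \left(\left(-1802 - 3740\right) - 37074\right) = - 23278 \left(-5542 - 37074\right) = \left(-23278\right) \left(-42616\right) = 992015248$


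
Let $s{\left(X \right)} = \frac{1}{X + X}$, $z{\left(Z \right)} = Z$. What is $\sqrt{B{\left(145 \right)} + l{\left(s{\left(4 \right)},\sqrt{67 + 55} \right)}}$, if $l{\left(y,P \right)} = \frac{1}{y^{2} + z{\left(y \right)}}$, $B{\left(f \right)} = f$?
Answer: $\frac{37}{3} \approx 12.333$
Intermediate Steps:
$s{\left(X \right)} = \frac{1}{2 X}$
$l{\left(y,P \right)} = \frac{1}{y + y^{2}}$ ($l{\left(y,P \right)} = \frac{1}{y^{2} + y} = \frac{1}{y + y^{2}}$)
$\sqrt{B{\left(145 \right)} + l{\left(s{\left(4 \right)},\sqrt{67 + 55} \right)}} = \sqrt{145 + \frac{1}{\frac{1}{2 \cdot 4} \left(1 + \frac{1}{2 \cdot 4}\right)}} = \sqrt{145 + \frac{1}{\frac{1}{2} \cdot \frac{1}{4} \left(1 + \frac{1}{2} \cdot \frac{1}{4}\right)}} = \sqrt{145 + \frac{\frac{1}{\frac{1}{8}}}{1 + \frac{1}{8}}} = \sqrt{145 + \frac{8}{\frac{9}{8}}} = \sqrt{145 + 8 \cdot \frac{8}{9}} = \sqrt{145 + \frac{64}{9}} = \sqrt{\frac{1369}{9}} = \frac{37}{3}$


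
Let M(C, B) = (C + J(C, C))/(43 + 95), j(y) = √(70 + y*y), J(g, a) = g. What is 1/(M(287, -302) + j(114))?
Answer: -19803/62124857 + 4761*√13066/62124857 ≈ 0.0084412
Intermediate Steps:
j(y) = √(70 + y²)
M(C, B) = C/69 (M(C, B) = (C + C)/(43 + 95) = (2*C)/138 = (2*C)*(1/138) = C/69)
1/(M(287, -302) + j(114)) = 1/((1/69)*287 + √(70 + 114²)) = 1/(287/69 + √(70 + 12996)) = 1/(287/69 + √13066)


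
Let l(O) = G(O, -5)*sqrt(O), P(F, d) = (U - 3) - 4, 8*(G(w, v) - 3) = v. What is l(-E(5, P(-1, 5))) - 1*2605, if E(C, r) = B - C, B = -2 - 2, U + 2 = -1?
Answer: -20783/8 ≈ -2597.9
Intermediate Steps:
U = -3 (U = -2 - 1 = -3)
G(w, v) = 3 + v/8
B = -4
P(F, d) = -10 (P(F, d) = (-3 - 3) - 4 = -6 - 4 = -10)
E(C, r) = -4 - C
l(O) = 19*sqrt(O)/8 (l(O) = (3 + (1/8)*(-5))*sqrt(O) = (3 - 5/8)*sqrt(O) = 19*sqrt(O)/8)
l(-E(5, P(-1, 5))) - 1*2605 = 19*sqrt(-(-4 - 1*5))/8 - 1*2605 = 19*sqrt(-(-4 - 5))/8 - 2605 = 19*sqrt(-1*(-9))/8 - 2605 = 19*sqrt(9)/8 - 2605 = (19/8)*3 - 2605 = 57/8 - 2605 = -20783/8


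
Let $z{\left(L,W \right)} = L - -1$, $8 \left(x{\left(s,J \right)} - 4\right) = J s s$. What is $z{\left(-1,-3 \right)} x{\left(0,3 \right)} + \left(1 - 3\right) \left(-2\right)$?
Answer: $4$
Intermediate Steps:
$x{\left(s,J \right)} = 4 + \frac{J s^{2}}{8}$ ($x{\left(s,J \right)} = 4 + \frac{J s s}{8} = 4 + \frac{J s^{2}}{8}$)
$z{\left(L,W \right)} = 1 + L$ ($z{\left(L,W \right)} = L + 1 = 1 + L$)
$z{\left(-1,-3 \right)} x{\left(0,3 \right)} + \left(1 - 3\right) \left(-2\right) = \left(1 - 1\right) \left(4 + \frac{1}{8} \cdot 3 \cdot 0^{2}\right) + \left(1 - 3\right) \left(-2\right) = 0 \left(4 + \frac{1}{8} \cdot 3 \cdot 0\right) - -4 = 0 \left(4 + 0\right) + 4 = 0 \cdot 4 + 4 = 0 + 4 = 4$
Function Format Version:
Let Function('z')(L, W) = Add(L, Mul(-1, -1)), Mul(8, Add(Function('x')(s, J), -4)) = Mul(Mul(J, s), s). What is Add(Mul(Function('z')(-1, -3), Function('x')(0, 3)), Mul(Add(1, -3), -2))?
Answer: 4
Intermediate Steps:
Function('x')(s, J) = Add(4, Mul(Rational(1, 8), J, Pow(s, 2))) (Function('x')(s, J) = Add(4, Mul(Rational(1, 8), Mul(Mul(J, s), s))) = Add(4, Mul(Rational(1, 8), Mul(J, Pow(s, 2)))) = Add(4, Mul(Rational(1, 8), J, Pow(s, 2))))
Function('z')(L, W) = Add(1, L) (Function('z')(L, W) = Add(L, 1) = Add(1, L))
Add(Mul(Function('z')(-1, -3), Function('x')(0, 3)), Mul(Add(1, -3), -2)) = Add(Mul(Add(1, -1), Add(4, Mul(Rational(1, 8), 3, Pow(0, 2)))), Mul(Add(1, -3), -2)) = Add(Mul(0, Add(4, Mul(Rational(1, 8), 3, 0))), Mul(-2, -2)) = Add(Mul(0, Add(4, 0)), 4) = Add(Mul(0, 4), 4) = Add(0, 4) = 4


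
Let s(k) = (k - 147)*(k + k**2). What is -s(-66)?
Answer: 913770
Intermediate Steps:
s(k) = (-147 + k)*(k + k**2)
-s(-66) = -(-66)*(-147 + (-66)**2 - 146*(-66)) = -(-66)*(-147 + 4356 + 9636) = -(-66)*13845 = -1*(-913770) = 913770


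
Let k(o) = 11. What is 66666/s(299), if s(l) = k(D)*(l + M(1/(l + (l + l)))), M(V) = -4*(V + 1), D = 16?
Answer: 59799402/2910721 ≈ 20.545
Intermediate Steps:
M(V) = -4 - 4*V (M(V) = -4*(1 + V) = -4 - 4*V)
s(l) = -44 + 11*l - 44/(3*l) (s(l) = 11*(l + (-4 - 4/(l + (l + l)))) = 11*(l + (-4 - 4/(l + 2*l))) = 11*(l + (-4 - 4*1/(3*l))) = 11*(l + (-4 - 4/(3*l))) = 11*(-4 + l - 4/(3*l)) = -44 + 11*l - 44/(3*l))
66666/s(299) = 66666/(-44 + 11*299 - 44/3/299) = 66666/(-44 + 3289 - 44/3*1/299) = 66666/(-44 + 3289 - 44/897) = 66666/(2910721/897) = 66666*(897/2910721) = 59799402/2910721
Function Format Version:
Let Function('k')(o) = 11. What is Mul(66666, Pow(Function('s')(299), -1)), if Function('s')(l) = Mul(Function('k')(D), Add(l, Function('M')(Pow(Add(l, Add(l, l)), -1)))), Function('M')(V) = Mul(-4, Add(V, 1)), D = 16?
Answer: Rational(59799402, 2910721) ≈ 20.545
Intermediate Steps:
Function('M')(V) = Add(-4, Mul(-4, V)) (Function('M')(V) = Mul(-4, Add(1, V)) = Add(-4, Mul(-4, V)))
Function('s')(l) = Add(-44, Mul(11, l), Mul(Rational(-44, 3), Pow(l, -1))) (Function('s')(l) = Mul(11, Add(l, Add(-4, Mul(-4, Pow(Add(l, Add(l, l)), -1))))) = Mul(11, Add(l, Add(-4, Mul(-4, Pow(Add(l, Mul(2, l)), -1))))) = Mul(11, Add(l, Add(-4, Mul(-4, Pow(Mul(3, l), -1))))) = Mul(11, Add(l, Add(-4, Mul(-4, Mul(Rational(1, 3), Pow(l, -1)))))) = Mul(11, Add(l, Add(-4, Mul(Rational(-4, 3), Pow(l, -1))))) = Mul(11, Add(-4, l, Mul(Rational(-4, 3), Pow(l, -1)))) = Add(-44, Mul(11, l), Mul(Rational(-44, 3), Pow(l, -1))))
Mul(66666, Pow(Function('s')(299), -1)) = Mul(66666, Pow(Add(-44, Mul(11, 299), Mul(Rational(-44, 3), Pow(299, -1))), -1)) = Mul(66666, Pow(Add(-44, 3289, Mul(Rational(-44, 3), Rational(1, 299))), -1)) = Mul(66666, Pow(Add(-44, 3289, Rational(-44, 897)), -1)) = Mul(66666, Pow(Rational(2910721, 897), -1)) = Mul(66666, Rational(897, 2910721)) = Rational(59799402, 2910721)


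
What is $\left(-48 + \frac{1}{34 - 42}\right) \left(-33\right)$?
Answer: $\frac{12705}{8} \approx 1588.1$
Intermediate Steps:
$\left(-48 + \frac{1}{34 - 42}\right) \left(-33\right) = \left(-48 + \frac{1}{-8}\right) \left(-33\right) = \left(-48 - \frac{1}{8}\right) \left(-33\right) = \left(- \frac{385}{8}\right) \left(-33\right) = \frac{12705}{8}$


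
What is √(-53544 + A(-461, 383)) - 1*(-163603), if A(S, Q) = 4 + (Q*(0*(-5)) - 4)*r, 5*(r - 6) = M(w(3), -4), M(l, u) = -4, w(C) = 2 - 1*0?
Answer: 163603 + 6*I*√37195/5 ≈ 1.636e+5 + 231.43*I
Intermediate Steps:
w(C) = 2 (w(C) = 2 + 0 = 2)
r = 26/5 (r = 6 + (⅕)*(-4) = 6 - ⅘ = 26/5 ≈ 5.2000)
A(S, Q) = -84/5 (A(S, Q) = 4 + (Q*(0*(-5)) - 4)*(26/5) = 4 + (Q*0 - 4)*(26/5) = 4 + (0 - 4)*(26/5) = 4 - 4*26/5 = 4 - 104/5 = -84/5)
√(-53544 + A(-461, 383)) - 1*(-163603) = √(-53544 - 84/5) - 1*(-163603) = √(-267804/5) + 163603 = 6*I*√37195/5 + 163603 = 163603 + 6*I*√37195/5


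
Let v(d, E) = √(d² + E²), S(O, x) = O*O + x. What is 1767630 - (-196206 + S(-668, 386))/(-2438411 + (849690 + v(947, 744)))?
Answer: 53113771293116521/30048011494 + 2981*√1450345/30048011494 ≈ 1.7676e+6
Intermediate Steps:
S(O, x) = x + O² (S(O, x) = O² + x = x + O²)
v(d, E) = √(E² + d²)
1767630 - (-196206 + S(-668, 386))/(-2438411 + (849690 + v(947, 744))) = 1767630 - (-196206 + (386 + (-668)²))/(-2438411 + (849690 + √(744² + 947²))) = 1767630 - (-196206 + (386 + 446224))/(-2438411 + (849690 + √(553536 + 896809))) = 1767630 - (-196206 + 446610)/(-2438411 + (849690 + √1450345)) = 1767630 - 250404/(-1588721 + √1450345)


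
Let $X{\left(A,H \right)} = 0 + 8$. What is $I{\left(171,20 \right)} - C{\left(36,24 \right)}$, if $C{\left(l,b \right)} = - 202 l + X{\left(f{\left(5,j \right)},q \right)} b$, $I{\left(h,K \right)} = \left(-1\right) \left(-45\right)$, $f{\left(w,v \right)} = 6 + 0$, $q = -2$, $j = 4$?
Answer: $7125$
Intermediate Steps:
$f{\left(w,v \right)} = 6$
$X{\left(A,H \right)} = 8$
$I{\left(h,K \right)} = 45$
$C{\left(l,b \right)} = - 202 l + 8 b$
$I{\left(171,20 \right)} - C{\left(36,24 \right)} = 45 - \left(\left(-202\right) 36 + 8 \cdot 24\right) = 45 - \left(-7272 + 192\right) = 45 - -7080 = 45 + 7080 = 7125$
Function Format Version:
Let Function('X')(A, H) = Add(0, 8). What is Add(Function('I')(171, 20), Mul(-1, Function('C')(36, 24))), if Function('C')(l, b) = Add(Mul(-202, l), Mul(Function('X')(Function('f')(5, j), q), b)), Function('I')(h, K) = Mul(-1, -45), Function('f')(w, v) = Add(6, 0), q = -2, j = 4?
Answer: 7125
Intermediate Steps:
Function('f')(w, v) = 6
Function('X')(A, H) = 8
Function('I')(h, K) = 45
Function('C')(l, b) = Add(Mul(-202, l), Mul(8, b))
Add(Function('I')(171, 20), Mul(-1, Function('C')(36, 24))) = Add(45, Mul(-1, Add(Mul(-202, 36), Mul(8, 24)))) = Add(45, Mul(-1, Add(-7272, 192))) = Add(45, Mul(-1, -7080)) = Add(45, 7080) = 7125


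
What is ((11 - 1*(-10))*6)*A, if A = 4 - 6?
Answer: -252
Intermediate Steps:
A = -2
((11 - 1*(-10))*6)*A = ((11 - 1*(-10))*6)*(-2) = ((11 + 10)*6)*(-2) = (21*6)*(-2) = 126*(-2) = -252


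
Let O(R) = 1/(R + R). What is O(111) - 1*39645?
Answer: -8801189/222 ≈ -39645.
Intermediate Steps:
O(R) = 1/(2*R)
O(111) - 1*39645 = (1/2)/111 - 1*39645 = (1/2)*(1/111) - 39645 = 1/222 - 39645 = -8801189/222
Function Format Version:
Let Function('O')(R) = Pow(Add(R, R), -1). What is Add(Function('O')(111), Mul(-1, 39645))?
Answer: Rational(-8801189, 222) ≈ -39645.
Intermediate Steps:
Function('O')(R) = Mul(Rational(1, 2), Pow(R, -1)) (Function('O')(R) = Pow(Mul(2, R), -1) = Mul(Rational(1, 2), Pow(R, -1)))
Add(Function('O')(111), Mul(-1, 39645)) = Add(Mul(Rational(1, 2), Pow(111, -1)), Mul(-1, 39645)) = Add(Mul(Rational(1, 2), Rational(1, 111)), -39645) = Add(Rational(1, 222), -39645) = Rational(-8801189, 222)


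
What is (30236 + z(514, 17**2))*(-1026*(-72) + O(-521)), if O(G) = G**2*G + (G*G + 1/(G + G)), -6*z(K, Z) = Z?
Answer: -26625780722212759/6252 ≈ -4.2588e+12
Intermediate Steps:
z(K, Z) = -Z/6
O(G) = G**2 + G**3 + 1/(2*G) (O(G) = G**3 + (G**2 + 1/(2*G)) = G**2 + G**3 + 1/(2*G))
(30236 + z(514, 17**2))*(-1026*(-72) + O(-521)) = (30236 - 1/6*17**2)*(-1026*(-72) + ((-521)**2 + (-521)**3 + (1/2)/(-521))) = (30236 - 1/6*289)*(73872 + (271441 - 141420761 + (1/2)*(-1/521))) = (30236 - 289/6)*(73872 + (271441 - 141420761 - 1/1042)) = 181127*(73872 - 147077591441/1042)/6 = (181127/6)*(-147000616817/1042) = -26625780722212759/6252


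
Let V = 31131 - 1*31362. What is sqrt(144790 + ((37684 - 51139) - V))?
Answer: sqrt(131566) ≈ 362.72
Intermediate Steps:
V = -231 (V = 31131 - 31362 = -231)
sqrt(144790 + ((37684 - 51139) - V)) = sqrt(144790 + ((37684 - 51139) - 1*(-231))) = sqrt(144790 + (-13455 + 231)) = sqrt(144790 - 13224) = sqrt(131566)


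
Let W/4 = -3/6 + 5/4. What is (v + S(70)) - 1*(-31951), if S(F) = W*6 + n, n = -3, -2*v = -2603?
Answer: 66535/2 ≈ 33268.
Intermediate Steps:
v = 2603/2 (v = -½*(-2603) = 2603/2 ≈ 1301.5)
W = 3 (W = 4*(-3/6 + 5/4) = 4*(-3*⅙ + 5*(¼)) = 4*(-½ + 5/4) = 4*(¾) = 3)
S(F) = 15 (S(F) = 3*6 - 3 = 18 - 3 = 15)
(v + S(70)) - 1*(-31951) = (2603/2 + 15) - 1*(-31951) = 2633/2 + 31951 = 66535/2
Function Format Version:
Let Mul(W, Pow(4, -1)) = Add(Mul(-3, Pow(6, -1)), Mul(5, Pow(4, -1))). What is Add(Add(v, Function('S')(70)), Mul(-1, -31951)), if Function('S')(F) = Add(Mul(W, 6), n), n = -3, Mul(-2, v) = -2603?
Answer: Rational(66535, 2) ≈ 33268.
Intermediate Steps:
v = Rational(2603, 2) (v = Mul(Rational(-1, 2), -2603) = Rational(2603, 2) ≈ 1301.5)
W = 3 (W = Mul(4, Add(Mul(-3, Pow(6, -1)), Mul(5, Pow(4, -1)))) = Mul(4, Add(Mul(-3, Rational(1, 6)), Mul(5, Rational(1, 4)))) = Mul(4, Add(Rational(-1, 2), Rational(5, 4))) = Mul(4, Rational(3, 4)) = 3)
Function('S')(F) = 15 (Function('S')(F) = Add(Mul(3, 6), -3) = Add(18, -3) = 15)
Add(Add(v, Function('S')(70)), Mul(-1, -31951)) = Add(Add(Rational(2603, 2), 15), Mul(-1, -31951)) = Add(Rational(2633, 2), 31951) = Rational(66535, 2)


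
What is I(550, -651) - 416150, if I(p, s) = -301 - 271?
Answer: -416722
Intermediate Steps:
I(p, s) = -572
I(550, -651) - 416150 = -572 - 416150 = -416722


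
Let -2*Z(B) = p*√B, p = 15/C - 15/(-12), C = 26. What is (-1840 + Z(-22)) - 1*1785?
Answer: -3625 - 95*I*√22/104 ≈ -3625.0 - 4.2845*I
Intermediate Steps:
p = 95/52 (p = 15/26 - 15/(-12) = 15*(1/26) - 15*(-1/12) = 15/26 + 5/4 = 95/52 ≈ 1.8269)
Z(B) = -95*√B/104
(-1840 + Z(-22)) - 1*1785 = (-1840 - 95*I*√22/104) - 1*1785 = (-1840 - 95*I*√22/104) - 1785 = -3625 - 95*I*√22/104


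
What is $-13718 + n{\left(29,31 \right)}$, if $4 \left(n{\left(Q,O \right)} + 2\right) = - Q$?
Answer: $- \frac{54909}{4} \approx -13727.0$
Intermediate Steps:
$n{\left(Q,O \right)} = -2 - \frac{Q}{4}$ ($n{\left(Q,O \right)} = -2 + \frac{\left(-1\right) Q}{4} = -2 - \frac{Q}{4}$)
$-13718 + n{\left(29,31 \right)} = -13718 - \frac{37}{4} = - \frac{54909}{4}$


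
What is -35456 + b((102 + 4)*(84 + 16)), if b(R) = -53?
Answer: -35509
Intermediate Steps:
-35456 + b((102 + 4)*(84 + 16)) = -35456 - 53 = -35509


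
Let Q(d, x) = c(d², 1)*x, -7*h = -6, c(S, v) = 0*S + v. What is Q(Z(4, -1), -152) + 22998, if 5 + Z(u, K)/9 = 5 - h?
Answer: 22846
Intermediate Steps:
c(S, v) = v (c(S, v) = 0 + v = v)
h = 6/7 (h = -⅐*(-6) = 6/7 ≈ 0.85714)
Z(u, K) = -54/7 (Z(u, K) = -45 + 9*(5 - 1*6/7) = -45 + 9*(5 - 6/7) = -45 + 9*(29/7) = -45 + 261/7 = -54/7)
Q(d, x) = x (Q(d, x) = 1*x = x)
Q(Z(4, -1), -152) + 22998 = -152 + 22998 = 22846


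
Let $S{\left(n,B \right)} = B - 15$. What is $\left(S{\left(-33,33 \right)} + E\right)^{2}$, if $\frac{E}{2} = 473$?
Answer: $929296$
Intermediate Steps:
$S{\left(n,B \right)} = -15 + B$ ($S{\left(n,B \right)} = B - 15 = -15 + B$)
$E = 946$ ($E = 2 \cdot 473 = 946$)
$\left(S{\left(-33,33 \right)} + E\right)^{2} = \left(\left(-15 + 33\right) + 946\right)^{2} = \left(18 + 946\right)^{2} = 964^{2} = 929296$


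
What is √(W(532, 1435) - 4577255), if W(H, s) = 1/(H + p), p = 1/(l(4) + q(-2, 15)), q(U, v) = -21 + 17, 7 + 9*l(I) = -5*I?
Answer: I*√63444091092834/3723 ≈ 2139.5*I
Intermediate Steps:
l(I) = -7/9 - 5*I/9 (l(I) = -7/9 + (-5*I)/9 = -7/9 - 5*I/9)
q(U, v) = -4
p = -⅐ (p = 1/((-7/9 - 5/9*4) - 4) = 1/((-7/9 - 20/9) - 4) = 1/(-3 - 4) = 1/(-7) = -⅐ ≈ -0.14286)
W(H, s) = 1/(-⅐ + H) (W(H, s) = 1/(H - ⅐) = 1/(-⅐ + H))
√(W(532, 1435) - 4577255) = √(7/(-1 + 7*532) - 4577255) = √(7/(-1 + 3724) - 4577255) = √(7/3723 - 4577255) = √(-17041120358/3723) = I*√63444091092834/3723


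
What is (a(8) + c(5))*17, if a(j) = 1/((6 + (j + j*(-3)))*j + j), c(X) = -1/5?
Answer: -1309/360 ≈ -3.6361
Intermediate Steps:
c(X) = -⅕ (c(X) = -1*⅕ = -⅕)
a(j) = 1/(j + j*(6 - 2*j)) (a(j) = 1/((6 + (j - 3*j))*j + j) = 1/((6 - 2*j)*j + j) = 1/(j*(6 - 2*j) + j) = 1/(j + j*(6 - 2*j)))
(a(8) + c(5))*17 = (-1/(8*(-7 + 2*8)) - ⅕)*17 = (-1*⅛/(-7 + 16) - ⅕)*17 = (-1*⅛/9 - ⅕)*17 = (-1*⅛*⅑ - ⅕)*17 = (-1/72 - ⅕)*17 = -77/360*17 = -1309/360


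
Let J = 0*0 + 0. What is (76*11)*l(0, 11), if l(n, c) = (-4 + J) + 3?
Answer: -836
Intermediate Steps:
J = 0 (J = 0 + 0 = 0)
l(n, c) = -1 (l(n, c) = (-4 + 0) + 3 = -4 + 3 = -1)
(76*11)*l(0, 11) = (76*11)*(-1) = 836*(-1) = -836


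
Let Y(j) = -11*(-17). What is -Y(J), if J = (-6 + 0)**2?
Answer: -187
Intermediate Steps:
J = 36 (J = (-6)**2 = 36)
Y(j) = 187
-Y(J) = -1*187 = -187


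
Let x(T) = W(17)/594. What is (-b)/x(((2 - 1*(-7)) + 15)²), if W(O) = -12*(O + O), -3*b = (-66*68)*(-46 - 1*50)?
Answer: -209088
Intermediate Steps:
b = -143616 (b = -(-66*68)*(-46 - 1*50)/3 = -(-1496)*(-46 - 50) = -(-1496)*(-96) = -⅓*430848 = -143616)
W(O) = -24*O
x(T) = -68/99 (x(T) = -24*17/594 = -408*1/594 = -68/99)
(-b)/x(((2 - 1*(-7)) + 15)²) = (-1*(-143616))/(-68/99) = 143616*(-99/68) = -209088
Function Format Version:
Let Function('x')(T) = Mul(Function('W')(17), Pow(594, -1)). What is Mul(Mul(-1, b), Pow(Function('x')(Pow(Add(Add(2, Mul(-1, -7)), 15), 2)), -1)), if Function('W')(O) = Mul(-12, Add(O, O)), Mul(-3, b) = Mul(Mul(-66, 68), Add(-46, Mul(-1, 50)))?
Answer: -209088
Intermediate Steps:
b = -143616 (b = Mul(Rational(-1, 3), Mul(Mul(-66, 68), Add(-46, Mul(-1, 50)))) = Mul(Rational(-1, 3), Mul(-4488, Add(-46, -50))) = Mul(Rational(-1, 3), Mul(-4488, -96)) = Mul(Rational(-1, 3), 430848) = -143616)
Function('W')(O) = Mul(-24, O) (Function('W')(O) = Mul(-12, Mul(2, O)) = Mul(-24, O))
Function('x')(T) = Rational(-68, 99) (Function('x')(T) = Mul(Mul(-24, 17), Pow(594, -1)) = Mul(-408, Rational(1, 594)) = Rational(-68, 99))
Mul(Mul(-1, b), Pow(Function('x')(Pow(Add(Add(2, Mul(-1, -7)), 15), 2)), -1)) = Mul(Mul(-1, -143616), Pow(Rational(-68, 99), -1)) = Mul(143616, Rational(-99, 68)) = -209088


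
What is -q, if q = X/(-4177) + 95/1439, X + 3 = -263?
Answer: -779589/6010703 ≈ -0.12970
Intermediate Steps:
X = -266 (X = -3 - 263 = -266)
q = 779589/6010703 (q = -266/(-4177) + 95/1439 = -266*(-1/4177) + 95*(1/1439) = 266/4177 + 95/1439 = 779589/6010703 ≈ 0.12970)
-q = -1*779589/6010703 = -779589/6010703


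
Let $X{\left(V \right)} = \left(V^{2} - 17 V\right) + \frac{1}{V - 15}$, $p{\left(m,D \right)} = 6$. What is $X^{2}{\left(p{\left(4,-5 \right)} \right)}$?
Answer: $\frac{354025}{81} \approx 4370.7$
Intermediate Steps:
$X{\left(V \right)} = V^{2} + \frac{1}{-15 + V} - 17 V$ ($X{\left(V \right)} = \left(V^{2} - 17 V\right) + \frac{1}{-15 + V} = V^{2} + \frac{1}{-15 + V} - 17 V$)
$X^{2}{\left(p{\left(4,-5 \right)} \right)} = \left(\frac{1 + 6^{3} - 32 \cdot 6^{2} + 255 \cdot 6}{-15 + 6}\right)^{2} = \left(\frac{1 + 216 - 1152 + 1530}{-9}\right)^{2} = \left(- \frac{1 + 216 - 1152 + 1530}{9}\right)^{2} = \left(\left(- \frac{1}{9}\right) 595\right)^{2} = \left(- \frac{595}{9}\right)^{2} = \frac{354025}{81}$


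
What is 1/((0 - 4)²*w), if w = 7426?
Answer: 1/118816 ≈ 8.4164e-6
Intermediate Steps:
1/((0 - 4)²*w) = 1/((0 - 4)²*7426) = 1/((-4)²*7426) = 1/(16*7426) = 1/118816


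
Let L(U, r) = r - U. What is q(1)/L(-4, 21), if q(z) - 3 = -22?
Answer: -19/25 ≈ -0.76000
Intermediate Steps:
q(z) = -19 (q(z) = 3 - 22 = -19)
q(1)/L(-4, 21) = -19/(21 - 1*(-4)) = -19/(21 + 4) = -19/25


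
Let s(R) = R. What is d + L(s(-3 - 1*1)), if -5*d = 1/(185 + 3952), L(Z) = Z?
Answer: -82741/20685 ≈ -4.0000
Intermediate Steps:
d = -1/20685 (d = -1/(5*(185 + 3952)) = -1/5/4137 = -1/5*1/4137 = -1/20685 ≈ -4.8344e-5)
d + L(s(-3 - 1*1)) = -1/20685 + (-3 - 1*1) = -1/20685 + (-3 - 1) = -1/20685 - 4 = -82741/20685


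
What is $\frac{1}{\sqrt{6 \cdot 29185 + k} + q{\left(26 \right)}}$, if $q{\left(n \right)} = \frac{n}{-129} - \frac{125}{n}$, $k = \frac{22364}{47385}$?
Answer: $\frac{22821974370}{797684257973267} + \frac{2595996 \sqrt{539344631410}}{797684257973267} \approx 0.0024187$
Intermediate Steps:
$k = \frac{22364}{47385}$ ($k = 22364 \cdot \frac{1}{47385} = \frac{22364}{47385} \approx 0.47196$)
$q{\left(n \right)} = - \frac{125}{n} - \frac{n}{129}$ ($q{\left(n \right)} = n \left(- \frac{1}{129}\right) - \frac{125}{n} = - \frac{n}{129} - \frac{125}{n} = - \frac{125}{n} - \frac{n}{129}$)
$\frac{1}{\sqrt{6 \cdot 29185 + k} + q{\left(26 \right)}} = \frac{1}{\sqrt{6 \cdot 29185 + \frac{22364}{47385}} - \left(\frac{26}{129} + \frac{125}{26}\right)} = \frac{1}{\sqrt{175110 + \frac{22364}{47385}} - \frac{16801}{3354}} = \frac{1}{\sqrt{\frac{8297609714}{47385}} - \frac{16801}{3354}} = \frac{1}{\frac{\sqrt{539344631410}}{1755} - \frac{16801}{3354}} = \frac{1}{- \frac{16801}{3354} + \frac{\sqrt{539344631410}}{1755}}$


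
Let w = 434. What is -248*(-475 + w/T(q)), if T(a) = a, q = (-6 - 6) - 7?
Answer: 2345832/19 ≈ 1.2346e+5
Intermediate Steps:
q = -19 (q = -12 - 7 = -19)
-248*(-475 + w/T(q)) = -248*(-475 + 434/(-19)) = -248*(-475 + 434*(-1/19)) = -248*(-475 - 434/19) = -248*(-9459/19) = 2345832/19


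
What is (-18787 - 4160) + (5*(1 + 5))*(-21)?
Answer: -23577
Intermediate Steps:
(-18787 - 4160) + (5*(1 + 5))*(-21) = -22947 + (5*6)*(-21) = -22947 + 30*(-21) = -22947 - 630 = -23577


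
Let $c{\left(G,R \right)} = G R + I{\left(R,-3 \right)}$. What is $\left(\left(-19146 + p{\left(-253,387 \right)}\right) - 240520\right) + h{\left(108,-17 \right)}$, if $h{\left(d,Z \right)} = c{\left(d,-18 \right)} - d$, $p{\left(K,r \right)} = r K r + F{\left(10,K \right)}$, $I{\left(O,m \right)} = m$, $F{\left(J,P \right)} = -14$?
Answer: $-38153292$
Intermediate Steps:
$p{\left(K,r \right)} = -14 + K r^{2}$ ($p{\left(K,r \right)} = r K r - 14 = K r r - 14 = K r^{2} - 14 = -14 + K r^{2}$)
$c{\left(G,R \right)} = -3 + G R$ ($c{\left(G,R \right)} = G R - 3 = -3 + G R$)
$h{\left(d,Z \right)} = -3 - 19 d$ ($h{\left(d,Z \right)} = \left(-3 + d \left(-18\right)\right) - d = \left(-3 - 18 d\right) - d = -3 - 19 d$)
$\left(\left(-19146 + p{\left(-253,387 \right)}\right) - 240520\right) + h{\left(108,-17 \right)} = \left(\left(-19146 - \left(14 + 253 \cdot 387^{2}\right)\right) - 240520\right) - 2055 = \left(\left(-19146 - 37891571\right) - 240520\right) - 2055 = \left(-37910717 - 240520\right) - 2055 = -38151237 - 2055 = -38153292$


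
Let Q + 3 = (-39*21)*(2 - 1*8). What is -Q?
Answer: -4911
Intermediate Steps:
Q = 4911 (Q = -3 + (-39*21)*(2 - 1*8) = -3 - 819*(2 - 8) = -3 - 819*(-6) = -3 + 4914 = 4911)
-Q = -1*4911 = -4911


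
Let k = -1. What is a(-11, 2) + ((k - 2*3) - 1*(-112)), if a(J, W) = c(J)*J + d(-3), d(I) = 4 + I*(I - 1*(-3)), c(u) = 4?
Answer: 65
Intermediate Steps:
d(I) = 4 + I*(3 + I) (d(I) = 4 + I*(I + 3) = 4 + I*(3 + I))
a(J, W) = 4 + 4*J (a(J, W) = 4*J + (4 + (-3)² + 3*(-3)) = 4*J + (4 + 9 - 9) = 4*J + 4 = 4 + 4*J)
a(-11, 2) + ((k - 2*3) - 1*(-112)) = (4 + 4*(-11)) + ((-1 - 2*3) - 1*(-112)) = (4 - 44) + ((-1 - 6) + 112) = -40 + (-7 + 112) = -40 + 105 = 65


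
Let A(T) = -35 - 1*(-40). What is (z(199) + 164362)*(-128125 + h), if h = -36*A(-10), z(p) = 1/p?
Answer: -4196604943895/199 ≈ -2.1088e+10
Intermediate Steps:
A(T) = 5 (A(T) = -35 + 40 = 5)
h = -180 (h = -36*5 = -180)
(z(199) + 164362)*(-128125 + h) = (1/199 + 164362)*(-128125 - 180) = (1/199 + 164362)*(-128305) = (32708039/199)*(-128305) = -4196604943895/199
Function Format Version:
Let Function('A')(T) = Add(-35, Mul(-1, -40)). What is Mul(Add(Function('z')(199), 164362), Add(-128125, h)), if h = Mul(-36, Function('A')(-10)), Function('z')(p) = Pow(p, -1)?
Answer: Rational(-4196604943895, 199) ≈ -2.1088e+10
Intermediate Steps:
Function('A')(T) = 5 (Function('A')(T) = Add(-35, 40) = 5)
h = -180 (h = Mul(-36, 5) = -180)
Mul(Add(Function('z')(199), 164362), Add(-128125, h)) = Mul(Add(Pow(199, -1), 164362), Add(-128125, -180)) = Mul(Add(Rational(1, 199), 164362), -128305) = Mul(Rational(32708039, 199), -128305) = Rational(-4196604943895, 199)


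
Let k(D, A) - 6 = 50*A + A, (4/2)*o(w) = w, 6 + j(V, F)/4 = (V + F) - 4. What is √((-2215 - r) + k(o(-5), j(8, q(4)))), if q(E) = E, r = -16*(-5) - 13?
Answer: 2*I*√467 ≈ 43.22*I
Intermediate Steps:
r = 67 (r = 80 - 13 = 67)
j(V, F) = -40 + 4*F + 4*V (j(V, F) = -24 + 4*((V + F) - 4) = -24 + 4*((F + V) - 4) = -24 + 4*(-4 + F + V) = -24 + (-16 + 4*F + 4*V) = -40 + 4*F + 4*V)
o(w) = w/2
k(D, A) = 6 + 51*A (k(D, A) = 6 + (50*A + A) = 6 + 51*A)
√((-2215 - r) + k(o(-5), j(8, q(4)))) = √((-2215 - 1*67) + (6 + 51*(-40 + 4*4 + 4*8))) = √((-2215 - 67) + (6 + 51*(-40 + 16 + 32))) = √(-2282 + (6 + 51*8)) = √(-2282 + (6 + 408)) = √(-2282 + 414) = √(-1868) = 2*I*√467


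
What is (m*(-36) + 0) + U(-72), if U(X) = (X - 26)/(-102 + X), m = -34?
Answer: 106537/87 ≈ 1224.6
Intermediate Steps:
U(X) = (-26 + X)/(-102 + X)
(m*(-36) + 0) + U(-72) = (-34*(-36) + 0) + (-26 - 72)/(-102 - 72) = (1224 + 0) - 98/(-174) = 1224 - 1/174*(-98) = 1224 + 49/87 = 106537/87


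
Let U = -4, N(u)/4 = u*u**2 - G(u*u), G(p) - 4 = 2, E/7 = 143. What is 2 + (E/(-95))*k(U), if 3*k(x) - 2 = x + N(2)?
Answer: -1812/95 ≈ -19.074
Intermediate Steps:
E = 1001 (E = 7*143 = 1001)
G(p) = 6 (G(p) = 4 + 2 = 6)
N(u) = -24 + 4*u**3 (N(u) = 4*(u*u**2 - 1*6) = 4*(u**3 - 6) = 4*(-6 + u**3) = -24 + 4*u**3)
k(x) = 10/3 + x/3 (k(x) = 2/3 + (x + (-24 + 4*2**3))/3 = 2/3 + (x + (-24 + 4*8))/3 = 2/3 + (x + (-24 + 32))/3 = 2/3 + (x + 8)/3 = 2/3 + (8 + x)/3 = 2/3 + (8/3 + x/3) = 10/3 + x/3)
2 + (E/(-95))*k(U) = 2 + (1001/(-95))*(10/3 + (1/3)*(-4)) = 2 + (1001*(-1/95))*(10/3 - 4/3) = 2 - 1001/95*2 = 2 - 2002/95 = -1812/95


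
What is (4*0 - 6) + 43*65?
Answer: 2789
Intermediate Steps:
(4*0 - 6) + 43*65 = (0 - 6) + 2795 = -6 + 2795 = 2789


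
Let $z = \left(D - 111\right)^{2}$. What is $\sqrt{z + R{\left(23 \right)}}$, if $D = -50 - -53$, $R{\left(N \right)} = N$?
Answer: $\sqrt{11687} \approx 108.11$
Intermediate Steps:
$D = 3$ ($D = -50 + 53 = 3$)
$z = 11664$ ($z = \left(3 - 111\right)^{2} = \left(-108\right)^{2} = 11664$)
$\sqrt{z + R{\left(23 \right)}} = \sqrt{11664 + 23} = \sqrt{11687}$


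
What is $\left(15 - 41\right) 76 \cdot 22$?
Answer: $-43472$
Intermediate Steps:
$\left(15 - 41\right) 76 \cdot 22 = \left(-26\right) 76 \cdot 22 = \left(-1976\right) 22 = -43472$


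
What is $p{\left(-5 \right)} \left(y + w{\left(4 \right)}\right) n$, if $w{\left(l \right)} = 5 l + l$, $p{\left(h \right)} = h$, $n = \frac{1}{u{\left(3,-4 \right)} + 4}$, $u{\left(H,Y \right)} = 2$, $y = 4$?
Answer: $- \frac{70}{3} \approx -23.333$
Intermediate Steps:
$n = \frac{1}{6}$ ($n = \frac{1}{2 + 4} = \frac{1}{6} \approx 0.16667$)
$w{\left(l \right)} = 6 l$
$p{\left(-5 \right)} \left(y + w{\left(4 \right)}\right) n = - 5 \left(4 + 6 \cdot 4\right) \frac{1}{6} = - 5 \left(4 + 24\right) \frac{1}{6} = - 5 \cdot 28 \cdot \frac{1}{6} = \left(-5\right) \frac{14}{3} = - \frac{70}{3}$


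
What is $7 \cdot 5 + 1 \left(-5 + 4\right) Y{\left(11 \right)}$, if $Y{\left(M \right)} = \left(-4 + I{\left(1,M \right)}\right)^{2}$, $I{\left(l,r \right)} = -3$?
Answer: $-14$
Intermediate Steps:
$Y{\left(M \right)} = 49$ ($Y{\left(M \right)} = \left(-4 - 3\right)^{2} = \left(-7\right)^{2} = 49$)
$7 \cdot 5 + 1 \left(-5 + 4\right) Y{\left(11 \right)} = 7 \cdot 5 + 1 \left(-5 + 4\right) 49 = 35 + 1 \left(-1\right) 49 = 35 - 49 = -14$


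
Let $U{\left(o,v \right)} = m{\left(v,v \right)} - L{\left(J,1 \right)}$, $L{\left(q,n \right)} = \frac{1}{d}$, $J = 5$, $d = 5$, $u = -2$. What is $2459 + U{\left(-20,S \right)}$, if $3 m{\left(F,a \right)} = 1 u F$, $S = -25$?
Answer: $\frac{37132}{15} \approx 2475.5$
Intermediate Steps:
$m{\left(F,a \right)} = - \frac{2 F}{3}$ ($m{\left(F,a \right)} = \frac{1 \left(-2\right) F}{3} = \frac{\left(-2\right) F}{3} = - \frac{2 F}{3}$)
$L{\left(q,n \right)} = \frac{1}{5}$
$U{\left(o,v \right)} = - \frac{1}{5} - \frac{2 v}{3}$ ($U{\left(o,v \right)} = - \frac{2 v}{3} - \frac{1}{5} = - \frac{1}{5} - \frac{2 v}{3}$)
$2459 + U{\left(-20,S \right)} = 2459 - - \frac{247}{15} = 2459 + \left(- \frac{1}{5} + \frac{50}{3}\right) = 2459 + \frac{247}{15} = \frac{37132}{15}$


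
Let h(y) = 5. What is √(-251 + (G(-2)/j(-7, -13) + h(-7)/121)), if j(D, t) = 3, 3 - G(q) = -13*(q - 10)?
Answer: I*√36537/11 ≈ 17.377*I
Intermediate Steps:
G(q) = -127 + 13*q (G(q) = 3 - (-13)*(q - 10) = 3 - (-13)*(-10 + q) = 3 - (130 - 13*q) = 3 + (-130 + 13*q) = -127 + 13*q)
√(-251 + (G(-2)/j(-7, -13) + h(-7)/121)) = √(-251 + ((-127 + 13*(-2))/3 + 5/121)) = √(-251 + ((-127 - 26)*(⅓) + 5*(1/121))) = √(-251 + (-153*⅓ + 5/121)) = √(-251 + (-51 + 5/121)) = √(-251 - 6166/121) = √(-36537/121) = I*√36537/11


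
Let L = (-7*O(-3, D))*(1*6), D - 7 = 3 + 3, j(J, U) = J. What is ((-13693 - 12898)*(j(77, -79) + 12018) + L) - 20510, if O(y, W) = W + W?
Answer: -321639747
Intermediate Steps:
D = 13 (D = 7 + (3 + 3) = 7 + 6 = 13)
O(y, W) = 2*W
L = -1092 (L = (-14*13)*(1*6) = -7*26*6 = -182*6 = -1092)
((-13693 - 12898)*(j(77, -79) + 12018) + L) - 20510 = ((-13693 - 12898)*(77 + 12018) - 1092) - 20510 = (-26591*12095 - 1092) - 20510 = (-321618145 - 1092) - 20510 = -321619237 - 20510 = -321639747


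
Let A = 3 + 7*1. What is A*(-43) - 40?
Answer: -470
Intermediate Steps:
A = 10 (A = 3 + 7 = 10)
A*(-43) - 40 = 10*(-43) - 40 = -430 - 40 = -470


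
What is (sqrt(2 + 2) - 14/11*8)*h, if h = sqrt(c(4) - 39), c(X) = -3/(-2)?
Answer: -225*I*sqrt(6)/11 ≈ -50.103*I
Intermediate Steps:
c(X) = 3/2 (c(X) = -3*(-1/2) = 3/2)
h = 5*I*sqrt(6)/2 (h = sqrt(3/2 - 39) = sqrt(-75/2) = 5*I*sqrt(6)/2 ≈ 6.1237*I)
(sqrt(2 + 2) - 14/11*8)*h = (sqrt(2 + 2) - 14/11*8)*(5*I*sqrt(6)/2) = (sqrt(4) - 14*1/11*8)*(5*I*sqrt(6)/2) = (2 - 14/11*8)*(5*I*sqrt(6)/2) = (2 - 112/11)*(5*I*sqrt(6)/2) = -225*I*sqrt(6)/11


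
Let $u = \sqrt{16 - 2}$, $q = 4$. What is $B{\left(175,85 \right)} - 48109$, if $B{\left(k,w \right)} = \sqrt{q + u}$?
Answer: $-48109 + \sqrt{4 + \sqrt{14}} \approx -48106.0$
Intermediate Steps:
$u = \sqrt{14} \approx 3.7417$
$B{\left(k,w \right)} = \sqrt{4 + \sqrt{14}}$
$B{\left(175,85 \right)} - 48109 = \sqrt{4 + \sqrt{14}} - 48109 = -48109 + \sqrt{4 + \sqrt{14}}$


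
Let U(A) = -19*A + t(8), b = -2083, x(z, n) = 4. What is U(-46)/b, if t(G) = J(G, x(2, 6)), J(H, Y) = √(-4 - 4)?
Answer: -874/2083 - 2*I*√2/2083 ≈ -0.41959 - 0.0013579*I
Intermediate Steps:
J(H, Y) = 2*I*√2 (J(H, Y) = √(-8) = 2*I*√2)
t(G) = 2*I*√2
U(A) = -19*A + 2*I*√2
U(-46)/b = (-19*(-46) + 2*I*√2)/(-2083) = (874 + 2*I*√2)*(-1/2083) = -874/2083 - 2*I*√2/2083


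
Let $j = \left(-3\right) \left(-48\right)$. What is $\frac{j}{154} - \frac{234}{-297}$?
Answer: $\frac{398}{231} \approx 1.7229$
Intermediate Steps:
$j = 144$
$\frac{j}{154} - \frac{234}{-297} = \frac{144}{154} - \frac{234}{-297} = 144 \cdot \frac{1}{154} - - \frac{26}{33} = \frac{72}{77} + \frac{26}{33} = \frac{398}{231}$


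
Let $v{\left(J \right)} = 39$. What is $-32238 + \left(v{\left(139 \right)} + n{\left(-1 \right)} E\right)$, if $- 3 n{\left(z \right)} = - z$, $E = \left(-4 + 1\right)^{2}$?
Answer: $-32202$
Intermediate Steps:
$E = 9$ ($E = \left(-3\right)^{2} = 9$)
$n{\left(z \right)} = \frac{z}{3}$ ($n{\left(z \right)} = - \frac{\left(-1\right) z}{3} = \frac{z}{3}$)
$-32238 + \left(v{\left(139 \right)} + n{\left(-1 \right)} E\right) = -32238 + \left(39 + \frac{1}{3} \left(-1\right) 9\right) = -32238 + \left(39 - 3\right) = -32238 + 36 = -32202$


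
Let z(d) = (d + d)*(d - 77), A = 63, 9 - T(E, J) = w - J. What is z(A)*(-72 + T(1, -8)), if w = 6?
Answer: 135828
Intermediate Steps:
T(E, J) = 3 + J (T(E, J) = 9 - (6 - J) = 9 + (-6 + J) = 3 + J)
z(d) = 2*d*(-77 + d) (z(d) = (2*d)*(-77 + d) = 2*d*(-77 + d))
z(A)*(-72 + T(1, -8)) = (2*63*(-77 + 63))*(-72 + (3 - 8)) = (2*63*(-14))*(-72 - 5) = -1764*(-77) = 135828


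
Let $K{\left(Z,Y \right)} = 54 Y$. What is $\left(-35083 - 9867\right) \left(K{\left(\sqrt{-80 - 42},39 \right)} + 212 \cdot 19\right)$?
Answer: $-275723300$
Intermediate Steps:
$\left(-35083 - 9867\right) \left(K{\left(\sqrt{-80 - 42},39 \right)} + 212 \cdot 19\right) = \left(-35083 - 9867\right) \left(54 \cdot 39 + 212 \cdot 19\right) = - 44950 \left(2106 + 4028\right) = \left(-44950\right) 6134 = -275723300$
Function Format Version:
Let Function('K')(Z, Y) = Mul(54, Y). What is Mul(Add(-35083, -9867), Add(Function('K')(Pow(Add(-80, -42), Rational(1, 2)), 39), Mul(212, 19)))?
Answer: -275723300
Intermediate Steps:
Mul(Add(-35083, -9867), Add(Function('K')(Pow(Add(-80, -42), Rational(1, 2)), 39), Mul(212, 19))) = Mul(Add(-35083, -9867), Add(Mul(54, 39), Mul(212, 19))) = Mul(-44950, Add(2106, 4028)) = Mul(-44950, 6134) = -275723300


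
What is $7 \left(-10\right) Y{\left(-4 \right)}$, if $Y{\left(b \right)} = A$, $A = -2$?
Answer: $140$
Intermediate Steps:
$Y{\left(b \right)} = -2$
$7 \left(-10\right) Y{\left(-4 \right)} = 7 \left(-10\right) \left(-2\right) = \left(-70\right) \left(-2\right) = 140$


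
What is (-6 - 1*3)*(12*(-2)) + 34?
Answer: 250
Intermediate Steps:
(-6 - 1*3)*(12*(-2)) + 34 = (-6 - 3)*(-24) + 34 = -9*(-24) + 34 = 216 + 34 = 250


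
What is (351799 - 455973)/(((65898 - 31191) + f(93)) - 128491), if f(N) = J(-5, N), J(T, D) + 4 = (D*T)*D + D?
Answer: 52087/68470 ≈ 0.76073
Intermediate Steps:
J(T, D) = -4 + D + T*D² (J(T, D) = -4 + ((D*T)*D + D) = -4 + (T*D² + D) = -4 + (D + T*D²) = -4 + D + T*D²)
f(N) = -4 + N - 5*N²
(351799 - 455973)/(((65898 - 31191) + f(93)) - 128491) = (351799 - 455973)/(((65898 - 31191) + (-4 + 93 - 5*93²)) - 128491) = -104174/((34707 + (-4 + 93 - 5*8649)) - 128491) = -104174/((34707 + (-4 + 93 - 43245)) - 128491) = -104174/((34707 - 43156) - 128491) = -104174/(-8449 - 128491) = -104174/(-136940) = -104174*(-1/136940) = 52087/68470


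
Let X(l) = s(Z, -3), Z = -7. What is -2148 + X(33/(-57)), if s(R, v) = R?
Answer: -2155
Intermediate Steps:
X(l) = -7
-2148 + X(33/(-57)) = -2148 - 7 = -2155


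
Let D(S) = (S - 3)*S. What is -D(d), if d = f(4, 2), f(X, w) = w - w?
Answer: 0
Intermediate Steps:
f(X, w) = 0
d = 0
D(S) = S*(-3 + S) (D(S) = (-3 + S)*S = S*(-3 + S))
-D(d) = -0*(-3 + 0) = -0*(-3) = -1*0 = 0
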